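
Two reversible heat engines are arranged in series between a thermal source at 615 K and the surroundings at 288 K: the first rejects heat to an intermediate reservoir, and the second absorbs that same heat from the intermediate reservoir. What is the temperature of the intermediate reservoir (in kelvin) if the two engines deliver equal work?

T_m ≈ 452 K

For reversible stages Q_m = Q_H·(T_m/T_H). Setting W₁ = Q_H(1 − T_m/T_H) equal to W₂ = Q_m(1 − T_C/T_m) = Q_H·(T_m − T_C)/T_H gives T_H − T_m = T_m − T_C, so T_m = (T_H + T_C)/2 = (615.00 + 288.00)/2 = 452 K.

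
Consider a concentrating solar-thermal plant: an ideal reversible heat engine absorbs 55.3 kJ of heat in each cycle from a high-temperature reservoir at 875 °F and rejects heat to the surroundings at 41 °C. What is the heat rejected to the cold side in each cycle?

Q_C ≈ 23.4 kJ

T_H = 875 °F → (875 − 32) × 5/9 = 468.33 °C = 741.48 K.
T_C = 41 °C → 41 + 273.15 = 314.15 K.
For a reversible engine, η = 1 − T_C/T_H = 1 − 314.15/741.48 = 0.5763.
For a reversible cycle Q_C/Q_H = T_C/T_H, so Q_C = 55.3 × 314.15/741.48 = 23.4 kJ.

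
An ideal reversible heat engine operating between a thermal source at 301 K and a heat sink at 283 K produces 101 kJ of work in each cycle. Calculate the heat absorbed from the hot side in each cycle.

Q_H ≈ 1690 kJ

η_rev = 1 − T_C/T_H = 1 − 283.00/301.00 = 0.0598.
Q_H = W/η = 101/0.0598 = 1690 kJ.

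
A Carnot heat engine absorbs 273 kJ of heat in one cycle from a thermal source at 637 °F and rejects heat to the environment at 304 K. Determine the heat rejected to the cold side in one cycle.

Q_C ≈ 136.2 kJ

T_H = 637 °F → (637 − 32) × 5/9 = 336.11 °C = 609.26 K.
For a reversible engine, η = 1 − T_C/T_H = 1 − 304.00/609.26 = 0.5010.
For a reversible cycle Q_C/Q_H = T_C/T_H, so Q_C = 273 × 304.00/609.26 = 136.2 kJ.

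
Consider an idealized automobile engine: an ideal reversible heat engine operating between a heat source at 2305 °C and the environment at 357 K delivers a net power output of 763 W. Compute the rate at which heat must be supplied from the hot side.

Q̇_H ≈ 885.6 W

T_H = 2305 °C → 2305 + 273.15 = 2578.15 K.
η_rev = 1 − T_C/T_H = 1 − 357.00/2578.15 = 0.8615.
Q_H = W/η = 763/0.8615 = 885.6 W.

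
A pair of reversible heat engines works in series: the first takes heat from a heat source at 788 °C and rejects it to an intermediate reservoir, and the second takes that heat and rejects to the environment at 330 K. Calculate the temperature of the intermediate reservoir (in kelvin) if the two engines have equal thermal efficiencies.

T_m ≈ 592 K

T_H = 788 °C → 788 + 273.15 = 1061.15 K.
Equal efficiencies require 1 − T_m/T_H = 1 − T_C/T_m, i.e. T_m/T_H = T_C/T_m, so T_m = √(T_H·T_C) = √(1061.15 × 330.00) = 592 K.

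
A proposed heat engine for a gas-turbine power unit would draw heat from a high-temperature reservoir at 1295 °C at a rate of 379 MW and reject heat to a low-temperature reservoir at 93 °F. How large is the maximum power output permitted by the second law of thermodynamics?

Ẇ_max ≈ 305 MW

T_H = 1295 °C → 1295 + 273.15 = 1568.15 K.
T_C = 93 °F → (93 − 32) × 5/9 = 33.89 °C = 307.04 K.
No engine can exceed the Carnot limit: η_max = 1 − T_C/T_H = 1 − 307.04/1568.15 = 0.8042.
W_max = η_max · Q_H = 0.8042 × 379 = 305 MW.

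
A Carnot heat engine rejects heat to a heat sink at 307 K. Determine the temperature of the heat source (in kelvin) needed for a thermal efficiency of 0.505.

From η = 1 − T_C/T_H, solving for T_H gives T_H = T_C/(1 − η) = 307.00/(1 − 0.505) = 620 K.

T_H ≈ 620 K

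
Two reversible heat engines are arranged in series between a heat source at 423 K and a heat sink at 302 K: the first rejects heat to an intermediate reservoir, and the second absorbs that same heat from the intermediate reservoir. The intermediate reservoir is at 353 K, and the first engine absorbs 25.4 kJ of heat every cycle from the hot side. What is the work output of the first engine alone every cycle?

W₁ ≈ 4.20 kJ

First-stage efficiency η₁ = 1 − T_m/T_H = 1 − 353.00/423.00 = 0.1655.
W₁ = η₁·Q_H = 0.1655 × 25.4 = 4.20 kJ.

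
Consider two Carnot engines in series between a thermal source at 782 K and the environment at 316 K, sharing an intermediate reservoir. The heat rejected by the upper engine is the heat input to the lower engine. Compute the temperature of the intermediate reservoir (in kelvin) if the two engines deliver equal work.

T_m ≈ 549.0 K

For reversible stages Q_m = Q_H·(T_m/T_H). Setting W₁ = Q_H(1 − T_m/T_H) equal to W₂ = Q_m(1 − T_C/T_m) = Q_H·(T_m − T_C)/T_H gives T_H − T_m = T_m − T_C, so T_m = (T_H + T_C)/2 = (782.00 + 316.00)/2 = 549.0 K.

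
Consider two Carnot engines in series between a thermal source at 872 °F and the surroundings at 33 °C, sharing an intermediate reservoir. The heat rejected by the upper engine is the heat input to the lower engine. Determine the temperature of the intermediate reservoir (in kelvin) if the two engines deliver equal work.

T_m ≈ 523 K

T_H = 872 °F → (872 − 32) × 5/9 = 466.67 °C = 739.82 K.
T_C = 33 °C → 33 + 273.15 = 306.15 K.
For reversible stages Q_m = Q_H·(T_m/T_H). Setting W₁ = Q_H(1 − T_m/T_H) equal to W₂ = Q_m(1 − T_C/T_m) = Q_H·(T_m − T_C)/T_H gives T_H − T_m = T_m − T_C, so T_m = (T_H + T_C)/2 = (739.82 + 306.15)/2 = 523 K.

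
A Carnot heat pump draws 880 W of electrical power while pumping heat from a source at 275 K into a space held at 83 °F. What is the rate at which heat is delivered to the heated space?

Q̇_H ≈ 10000 W

T_H = 83 °F → (83 − 32) × 5/9 = 28.33 °C = 301.48 K.
The Carnot heat-pump COP is COP_HP = T_H/(T_H − T_C) = 301.48/26.48 = 11.3839.
Q_H = COP_HP · W = 11.3839 × 880 = 10000 W.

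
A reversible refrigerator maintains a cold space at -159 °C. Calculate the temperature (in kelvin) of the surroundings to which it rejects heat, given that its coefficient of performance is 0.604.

T_C = -159 °C → -159 + 273.15 = 114.15 K.
COP_R = T_C/(T_H − T_C) ⇒ T_H = T_C·(1 + 1/COP_R) = 114.15 × (1 + 1/0.604) = 303 K.

T_H ≈ 303 K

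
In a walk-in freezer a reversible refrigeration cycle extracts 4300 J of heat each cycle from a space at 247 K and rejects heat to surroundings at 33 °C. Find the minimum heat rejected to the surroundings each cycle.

T_H = 33 °C → 33 + 273.15 = 306.15 K.
For a reversible cycle Q_H/Q_C = T_H/T_C, so Q_H = Q_C·T_H/T_C = 4300 × 306.15/247.00 = 5330 J.

Q_H ≈ 5330 J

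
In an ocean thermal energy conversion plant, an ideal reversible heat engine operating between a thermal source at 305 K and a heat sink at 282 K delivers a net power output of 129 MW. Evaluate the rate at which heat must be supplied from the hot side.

Q̇_H ≈ 1711 MW

The Carnot efficiency is η = 1 − T_C/T_H = 1 − 282.00/305.00 = 0.0754.
Q_H = W/η = 129/0.0754 = 1711 MW.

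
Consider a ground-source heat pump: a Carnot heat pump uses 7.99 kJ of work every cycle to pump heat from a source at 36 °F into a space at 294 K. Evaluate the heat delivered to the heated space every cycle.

Q_H ≈ 126.1 kJ

T_C = 36 °F → (36 − 32) × 5/9 = 2.22 °C = 275.37 K.
For a reversible heat pump, COP_HP = T_H/(T_H − T_C) = 294.00/18.63 = 15.7829.
Q_H = COP_HP · W = 15.7829 × 7.99 = 126.1 kJ.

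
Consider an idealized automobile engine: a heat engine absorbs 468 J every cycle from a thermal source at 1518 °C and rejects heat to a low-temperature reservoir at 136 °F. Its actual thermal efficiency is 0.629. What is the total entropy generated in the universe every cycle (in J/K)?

ΔS_univ ≈ 0.263 J/K

T_H = 1518 °C → 1518 + 273.15 = 1791.15 K.
T_C = 136 °F → (136 − 32) × 5/9 = 57.78 °C = 330.93 K.
W = η·Q_H = 0.629 × 468 = 294.4 J, so Q_C = Q_H − W = 173.6 J.
The hot reservoir loses entropy Q_H/T_H = 468/1791.15 = 0.2613 J/K; the cold reservoir gains Q_C/T_C = 173.6/330.93 = 0.5247 J/K.
ΔS_univ = −Q_H/T_H + Q_C/T_C = 0.263 J/K (> 0, since η = 0.629 < η_Carnot = 0.815).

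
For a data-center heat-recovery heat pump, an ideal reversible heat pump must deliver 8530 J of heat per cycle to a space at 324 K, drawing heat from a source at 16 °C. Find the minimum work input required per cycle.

T_C = 16 °C → 16 + 273.15 = 289.15 K.
COP_HP = T_H/(T_H − T_C) = 324.00/34.85 = 9.2970.
W = Q_H/COP_HP = 8530/9.2970 = 917.5 J.

W_in ≈ 917.5 J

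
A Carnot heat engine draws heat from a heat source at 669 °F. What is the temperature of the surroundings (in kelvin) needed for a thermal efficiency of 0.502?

T_C ≈ 312.3 K

T_H = 669 °F → (669 − 32) × 5/9 = 353.89 °C = 627.04 K.
From η = 1 − T_C/T_H, T_C = T_H·(1 − η) = 627.04 × (1 − 0.502) = 312.3 K.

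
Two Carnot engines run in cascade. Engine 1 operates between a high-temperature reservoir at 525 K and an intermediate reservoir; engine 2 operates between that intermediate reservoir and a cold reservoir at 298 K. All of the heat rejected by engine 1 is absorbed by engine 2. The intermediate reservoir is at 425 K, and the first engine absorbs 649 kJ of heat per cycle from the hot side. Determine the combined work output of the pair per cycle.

W_total ≈ 281 kJ

Two reversible stages in series are equivalent to a single Carnot engine between T_H and T_C, so η_total = 1 − T_C/T_H = 1 − 298.00/525.00 = 0.4324.
W_total = η_total · Q_H = 0.4324 × 649 = 281 kJ.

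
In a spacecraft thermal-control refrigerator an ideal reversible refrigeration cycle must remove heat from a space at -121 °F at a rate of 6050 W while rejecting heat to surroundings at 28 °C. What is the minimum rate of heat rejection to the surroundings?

T_H = 28 °C → 28 + 273.15 = 301.15 K.
T_C = -121 °F → (-121 − 32) × 5/9 = -85.00 °C = 188.15 K.
For a reversible cycle Q_H/Q_C = T_H/T_C, so Q_H = Q_C·T_H/T_C = 6050 × 301.15/188.15 = 9680 W.

Q̇_H ≈ 9680 W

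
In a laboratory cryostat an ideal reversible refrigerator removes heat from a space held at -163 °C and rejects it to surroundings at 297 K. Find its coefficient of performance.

COP_R ≈ 0.590

T_C = -163 °C → -163 + 273.15 = 110.15 K.
COP_R = T_C/(T_H − T_C) = 110.15/(297.00 − 110.15) = 0.590.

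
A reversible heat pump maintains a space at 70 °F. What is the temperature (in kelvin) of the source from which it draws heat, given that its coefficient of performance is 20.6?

T_H = 70 °F → (70 − 32) × 5/9 = 21.11 °C = 294.26 K.
COP_HP = T_H/(T_H − T_C) ⇒ T_C = T_H·(COP_HP − 1)/COP_HP = 294.26 × (20.6 − 1)/20.6 = 280 K.

T_C ≈ 280 K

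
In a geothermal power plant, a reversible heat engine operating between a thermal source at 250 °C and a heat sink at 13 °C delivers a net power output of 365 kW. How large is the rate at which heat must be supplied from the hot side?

Q̇_H ≈ 805.7 kW

T_H = 250 °C → 250 + 273.15 = 523.15 K.
T_C = 13 °C → 13 + 273.15 = 286.15 K.
η_rev = 1 − T_C/T_H = 1 − 286.15/523.15 = 0.4530.
Q_H = W/η = 365/0.4530 = 805.7 kW.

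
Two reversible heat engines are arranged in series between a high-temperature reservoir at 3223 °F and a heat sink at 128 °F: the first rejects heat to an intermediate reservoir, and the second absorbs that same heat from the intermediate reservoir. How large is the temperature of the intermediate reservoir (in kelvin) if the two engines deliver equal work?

T_H = 3223 °F → (3223 − 32) × 5/9 = 1772.78 °C = 2045.93 K.
T_C = 128 °F → (128 − 32) × 5/9 = 53.33 °C = 326.48 K.
For reversible stages Q_m = Q_H·(T_m/T_H). Setting W₁ = Q_H(1 − T_m/T_H) equal to W₂ = Q_m(1 − T_C/T_m) = Q_H·(T_m − T_C)/T_H gives T_H − T_m = T_m − T_C, so T_m = (T_H + T_C)/2 = (2045.93 + 326.48)/2 = 1186 K.

T_m ≈ 1186 K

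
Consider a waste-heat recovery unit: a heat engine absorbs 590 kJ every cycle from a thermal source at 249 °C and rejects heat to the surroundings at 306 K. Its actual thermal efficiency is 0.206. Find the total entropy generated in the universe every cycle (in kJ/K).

T_H = 249 °C → 249 + 273.15 = 522.15 K.
W = η·Q_H = 0.206 × 590 = 121.5 kJ, so Q_C = Q_H − W = 468.5 kJ.
The hot reservoir loses entropy Q_H/T_H = 590/522.15 = 1.130 kJ/K; the cold reservoir gains Q_C/T_C = 468.5/306.00 = 1.531 kJ/K.
ΔS_univ = −Q_H/T_H + Q_C/T_C = 0.401 kJ/K (> 0, since η = 0.206 < η_Carnot = 0.414).

ΔS_univ ≈ 0.401 kJ/K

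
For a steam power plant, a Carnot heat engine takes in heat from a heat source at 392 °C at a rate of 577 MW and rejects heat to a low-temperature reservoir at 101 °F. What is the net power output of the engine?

Ẇ ≈ 306.8 MW

T_H = 392 °C → 392 + 273.15 = 665.15 K.
T_C = 101 °F → (101 − 32) × 5/9 = 38.33 °C = 311.48 K.
Carnot efficiency: η = 1 − T_C/T_H = 1 − 311.48/665.15 = 0.5317.
W = η·Q_H = 0.5317 × 577 = 306.8 MW.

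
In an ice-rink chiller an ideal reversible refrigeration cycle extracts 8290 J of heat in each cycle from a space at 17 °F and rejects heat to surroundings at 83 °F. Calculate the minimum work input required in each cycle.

T_H = 83 °F → (83 − 32) × 5/9 = 28.33 °C = 301.48 K.
T_C = 17 °F → (17 − 32) × 5/9 = -8.33 °C = 264.82 K.
For a reversible refrigerator, COP_R = T_C/(T_H − T_C) = 264.82/36.67 = 7.2223.
W = Q_C/COP_R = 8290/7.2223 = 1150 J.

W_in ≈ 1150 J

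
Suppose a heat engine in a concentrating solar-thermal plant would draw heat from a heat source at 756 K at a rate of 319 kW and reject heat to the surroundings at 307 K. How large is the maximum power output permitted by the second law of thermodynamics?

Ẇ_max ≈ 189 kW

The upper bound on efficiency is η_max = 1 − T_C/T_H = 1 − 307.00/756.00 = 0.5939.
W_max = η_max · Q_H = 0.5939 × 319 = 189 kW.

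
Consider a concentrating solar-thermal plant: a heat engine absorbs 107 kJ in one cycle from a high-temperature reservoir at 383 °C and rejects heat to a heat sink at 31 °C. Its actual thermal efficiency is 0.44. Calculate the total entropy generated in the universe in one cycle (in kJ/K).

ΔS_univ ≈ 0.03394 kJ/K

T_H = 383 °C → 383 + 273.15 = 656.15 K.
T_C = 31 °C → 31 + 273.15 = 304.15 K.
W = η·Q_H = 0.44 × 107 = 47.08 kJ, so Q_C = Q_H − W = 59.92 kJ.
Reservoir entropy changes: ΔS_H = −Q_H/T_H = −107/656.15 = -0.1631 kJ/K and ΔS_C = +Q_C/T_C = 59.92/304.15 = 0.1970 kJ/K.
ΔS_univ = −Q_H/T_H + Q_C/T_C = 0.03394 kJ/K (> 0, since η = 0.44 < η_Carnot = 0.536).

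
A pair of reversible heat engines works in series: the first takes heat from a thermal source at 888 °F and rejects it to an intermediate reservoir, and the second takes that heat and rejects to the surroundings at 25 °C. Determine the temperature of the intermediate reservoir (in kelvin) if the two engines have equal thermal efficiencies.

T_H = 888 °F → (888 − 32) × 5/9 = 475.56 °C = 748.71 K.
T_C = 25 °C → 25 + 273.15 = 298.15 K.
Equal efficiencies require 1 − T_m/T_H = 1 − T_C/T_m, i.e. T_m/T_H = T_C/T_m, so T_m = √(T_H·T_C) = √(748.71 × 298.15) = 472 K.

T_m ≈ 472 K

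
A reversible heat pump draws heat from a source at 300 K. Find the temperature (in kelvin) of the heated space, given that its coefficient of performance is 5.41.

T_H ≈ 368 K

COP_HP = T_H/(T_H − T_C) ⇒ T_H = T_C·COP_HP/(COP_HP − 1) = 300.00 × 5.41/(5.41 − 1) = 368 K.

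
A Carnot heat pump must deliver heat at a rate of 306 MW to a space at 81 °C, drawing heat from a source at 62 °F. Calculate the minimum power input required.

Ẇ_in ≈ 55.6 MW

T_H = 81 °C → 81 + 273.15 = 354.15 K.
T_C = 62 °F → (62 − 32) × 5/9 = 16.67 °C = 289.82 K.
Reversible heating COP: COP_HP = T_H/(T_H − T_C) = 354.15/64.33 = 5.5049.
W = Q_H/COP_HP = 306/5.5049 = 55.6 MW.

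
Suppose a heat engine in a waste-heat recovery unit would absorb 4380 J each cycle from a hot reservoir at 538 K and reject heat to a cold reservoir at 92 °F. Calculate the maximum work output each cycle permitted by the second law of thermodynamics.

W_max ≈ 1880 J

T_C = 92 °F → (92 − 32) × 5/9 = 33.33 °C = 306.48 K.
The second-law ceiling is the Carnot efficiency, η_max = 1 − T_C/T_H = 1 − 306.48/538.00 = 0.4303.
W_max = η_max · Q_H = 0.4303 × 4380 = 1880 J.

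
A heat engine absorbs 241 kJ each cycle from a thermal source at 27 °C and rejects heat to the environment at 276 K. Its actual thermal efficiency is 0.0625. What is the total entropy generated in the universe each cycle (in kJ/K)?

ΔS_univ ≈ 0.01568 kJ/K

T_H = 27 °C → 27 + 273.15 = 300.15 K.
W = η·Q_H = 0.0625 × 241 = 15.06 kJ, so Q_C = Q_H − W = 225.9 kJ.
The hot reservoir loses entropy Q_H/T_H = 241/300.15 = 0.8029 kJ/K; the cold reservoir gains Q_C/T_C = 225.9/276.00 = 0.8186 kJ/K.
ΔS_univ = −Q_H/T_H + Q_C/T_C = 0.01568 kJ/K (> 0, since η = 0.0625 < η_Carnot = 0.080).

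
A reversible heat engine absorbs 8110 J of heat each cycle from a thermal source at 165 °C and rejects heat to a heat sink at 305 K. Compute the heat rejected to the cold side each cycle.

Q_C ≈ 5650 J

T_H = 165 °C → 165 + 273.15 = 438.15 K.
η_rev = 1 − T_C/T_H = 1 − 305.00/438.15 = 0.3039.
For a reversible cycle Q_C/Q_H = T_C/T_H, so Q_C = 8110 × 305.00/438.15 = 5650 J.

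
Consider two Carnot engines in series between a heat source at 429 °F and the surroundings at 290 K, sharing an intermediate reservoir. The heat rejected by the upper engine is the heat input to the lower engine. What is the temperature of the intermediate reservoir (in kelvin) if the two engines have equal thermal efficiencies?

T_m ≈ 378 K

T_H = 429 °F → (429 − 32) × 5/9 = 220.56 °C = 493.71 K.
Equal efficiencies require 1 − T_m/T_H = 1 − T_C/T_m, i.e. T_m/T_H = T_C/T_m, so T_m = √(T_H·T_C) = √(493.71 × 290.00) = 378 K.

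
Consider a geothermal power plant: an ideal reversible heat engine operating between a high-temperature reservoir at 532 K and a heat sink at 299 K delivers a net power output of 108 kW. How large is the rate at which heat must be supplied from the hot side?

The Carnot efficiency is η = 1 − T_C/T_H = 1 − 299.00/532.00 = 0.4380.
Q_H = W/η = 108/0.4380 = 247 kW.

Q̇_H ≈ 247 kW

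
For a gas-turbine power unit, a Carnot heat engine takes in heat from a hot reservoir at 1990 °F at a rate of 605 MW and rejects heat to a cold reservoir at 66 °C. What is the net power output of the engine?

T_H = 1990 °F → (1990 − 32) × 5/9 = 1087.78 °C = 1360.93 K.
T_C = 66 °C → 66 + 273.15 = 339.15 K.
The Carnot efficiency is η = 1 − T_C/T_H = 1 − 339.15/1360.93 = 0.7508.
W = η·Q_H = 0.7508 × 605 = 454 MW.

Ẇ ≈ 454 MW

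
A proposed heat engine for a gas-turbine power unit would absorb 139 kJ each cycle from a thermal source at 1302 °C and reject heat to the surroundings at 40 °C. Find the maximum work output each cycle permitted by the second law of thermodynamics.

W_max ≈ 111 kJ

T_H = 1302 °C → 1302 + 273.15 = 1575.15 K.
T_C = 40 °C → 40 + 273.15 = 313.15 K.
The second-law ceiling is the Carnot efficiency, η_max = 1 − T_C/T_H = 1 − 313.15/1575.15 = 0.8012.
W_max = η_max · Q_H = 0.8012 × 139 = 111 kJ.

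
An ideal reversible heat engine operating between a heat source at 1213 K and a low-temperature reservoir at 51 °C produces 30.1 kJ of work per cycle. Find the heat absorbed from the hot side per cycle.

T_C = 51 °C → 51 + 273.15 = 324.15 K.
Since the cycle is reversible, η = 1 − T_C/T_H = 1 − 324.15/1213.00 = 0.7328.
Q_H = W/η = 30.1/0.7328 = 41.1 kJ.

Q_H ≈ 41.1 kJ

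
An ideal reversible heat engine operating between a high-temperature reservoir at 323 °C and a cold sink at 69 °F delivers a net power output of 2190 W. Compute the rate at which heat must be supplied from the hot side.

T_H = 323 °C → 323 + 273.15 = 596.15 K.
T_C = 69 °F → (69 − 32) × 5/9 = 20.56 °C = 293.71 K.
For a reversible engine, η = 1 − T_C/T_H = 1 − 293.71/596.15 = 0.5073.
Q_H = W/η = 2190/0.5073 = 4317 W.

Q̇_H ≈ 4317 W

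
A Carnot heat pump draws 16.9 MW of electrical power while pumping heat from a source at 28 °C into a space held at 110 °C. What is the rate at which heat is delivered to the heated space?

Q̇_H ≈ 79.0 MW

T_H = 110 °C → 110 + 273.15 = 383.15 K.
T_C = 28 °C → 28 + 273.15 = 301.15 K.
COP_HP = T_H/(T_H − T_C) = 383.15/82.00 = 4.6726.
Q_H = COP_HP · W = 4.6726 × 16.9 = 79.0 MW.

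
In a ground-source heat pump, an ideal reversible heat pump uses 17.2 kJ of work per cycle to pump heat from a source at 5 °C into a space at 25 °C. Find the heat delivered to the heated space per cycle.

T_H = 25 °C → 25 + 273.15 = 298.15 K.
T_C = 5 °C → 5 + 273.15 = 278.15 K.
For a reversible heat pump, COP_HP = T_H/(T_H − T_C) = 298.15/20.00 = 14.9075.
Q_H = COP_HP · W = 14.9075 × 17.2 = 256.4 kJ.

Q_H ≈ 256.4 kJ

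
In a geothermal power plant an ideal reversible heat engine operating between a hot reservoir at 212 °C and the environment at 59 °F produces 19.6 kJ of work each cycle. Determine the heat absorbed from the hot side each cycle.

Q_H ≈ 48.3 kJ

T_H = 212 °C → 212 + 273.15 = 485.15 K.
T_C = 59 °F → (59 − 32) × 5/9 = 15.00 °C = 288.15 K.
Since the cycle is reversible, η = 1 − T_C/T_H = 1 − 288.15/485.15 = 0.4061.
Q_H = W/η = 19.6/0.4061 = 48.3 kJ.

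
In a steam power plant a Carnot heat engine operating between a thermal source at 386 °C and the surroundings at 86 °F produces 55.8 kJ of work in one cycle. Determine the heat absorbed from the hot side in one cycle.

T_H = 386 °C → 386 + 273.15 = 659.15 K.
T_C = 86 °F → (86 − 32) × 5/9 = 30.00 °C = 303.15 K.
Carnot efficiency: η = 1 − T_C/T_H = 1 − 303.15/659.15 = 0.5401.
Q_H = W/η = 55.8/0.5401 = 103 kJ.

Q_H ≈ 103 kJ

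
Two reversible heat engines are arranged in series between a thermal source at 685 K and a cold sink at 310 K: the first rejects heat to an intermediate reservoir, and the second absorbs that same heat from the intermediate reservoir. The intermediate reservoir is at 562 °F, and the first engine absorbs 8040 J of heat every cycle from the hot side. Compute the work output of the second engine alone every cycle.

W₂ ≈ 3023 J

T_m = 562 °F → (562 − 32) × 5/9 = 294.44 °C = 567.59 K.
Heat entering the second stage: Q_m = Q_H·(T_m/T_H) = 8040 × 567.59/685.00 = 6662 J.
Second-stage efficiency η₂ = 1 − T_C/T_m = 1 − 310.00/567.59 = 0.4538, so W₂ = η₂·Q_m = 3023 J.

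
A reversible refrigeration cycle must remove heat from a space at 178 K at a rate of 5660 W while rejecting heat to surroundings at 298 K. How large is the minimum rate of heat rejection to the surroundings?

For a reversible cycle Q_H/Q_C = T_H/T_C, so Q_H = Q_C·T_H/T_C = 5660 × 298.00/178.00 = 9480 W.

Q̇_H ≈ 9480 W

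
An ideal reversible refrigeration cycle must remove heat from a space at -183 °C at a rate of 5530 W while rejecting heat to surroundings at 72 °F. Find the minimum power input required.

Ẇ_in ≈ 12600 W

T_H = 72 °F → (72 − 32) × 5/9 = 22.22 °C = 295.37 K.
T_C = -183 °C → -183 + 273.15 = 90.15 K.
Carnot COP: COP_R = T_C/(T_H − T_C) = 90.15/205.22 = 0.4393.
W = Q_C/COP_R = 5530/0.4393 = 12600 W.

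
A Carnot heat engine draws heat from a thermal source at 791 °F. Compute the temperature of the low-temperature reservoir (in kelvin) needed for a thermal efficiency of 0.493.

T_C ≈ 352.3 K

T_H = 791 °F → (791 − 32) × 5/9 = 421.67 °C = 694.82 K.
From η = 1 − T_C/T_H, T_C = T_H·(1 − η) = 694.82 × (1 − 0.493) = 352.3 K.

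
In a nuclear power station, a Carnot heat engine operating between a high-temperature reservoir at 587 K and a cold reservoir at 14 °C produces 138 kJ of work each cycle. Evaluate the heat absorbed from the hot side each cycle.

Q_H ≈ 270.2 kJ

T_C = 14 °C → 14 + 273.15 = 287.15 K.
η_rev = 1 − T_C/T_H = 1 − 287.15/587.00 = 0.5108.
Q_H = W/η = 138/0.5108 = 270.2 kJ.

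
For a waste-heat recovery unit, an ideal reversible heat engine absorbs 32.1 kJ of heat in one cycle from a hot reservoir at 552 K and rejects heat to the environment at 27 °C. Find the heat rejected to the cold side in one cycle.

T_C = 27 °C → 27 + 273.15 = 300.15 K.
For a reversible engine, η = 1 − T_C/T_H = 1 − 300.15/552.00 = 0.4563.
For a reversible cycle Q_C/Q_H = T_C/T_H, so Q_C = 32.1 × 300.15/552.00 = 17.45 kJ.

Q_C ≈ 17.45 kJ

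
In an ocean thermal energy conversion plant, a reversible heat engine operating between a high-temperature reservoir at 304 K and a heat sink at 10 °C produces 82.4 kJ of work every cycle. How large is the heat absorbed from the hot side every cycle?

Q_H ≈ 1201 kJ

T_C = 10 °C → 10 + 273.15 = 283.15 K.
η_rev = 1 − T_C/T_H = 1 − 283.15/304.00 = 0.0686.
Q_H = W/η = 82.4/0.0686 = 1201 kJ.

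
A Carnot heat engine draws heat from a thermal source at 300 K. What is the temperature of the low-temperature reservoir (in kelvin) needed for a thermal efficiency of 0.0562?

From η = 1 − T_C/T_H, T_C = T_H·(1 − η) = 300.00 × (1 − 0.0562) = 283 K.

T_C ≈ 283 K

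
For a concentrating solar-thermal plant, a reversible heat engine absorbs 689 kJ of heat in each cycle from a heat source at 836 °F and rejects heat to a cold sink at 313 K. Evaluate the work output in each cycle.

T_H = 836 °F → (836 − 32) × 5/9 = 446.67 °C = 719.82 K.
η_rev = 1 − T_C/T_H = 1 − 313.00/719.82 = 0.5652.
W = η·Q_H = 0.5652 × 689 = 389.4 kJ.

W ≈ 389.4 kJ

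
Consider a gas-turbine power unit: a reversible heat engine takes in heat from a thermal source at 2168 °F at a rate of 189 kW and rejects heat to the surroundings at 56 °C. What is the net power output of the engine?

T_H = 2168 °F → (2168 − 32) × 5/9 = 1186.67 °C = 1459.82 K.
T_C = 56 °C → 56 + 273.15 = 329.15 K.
The Carnot efficiency is η = 1 − T_C/T_H = 1 − 329.15/1459.82 = 0.7745.
W = η·Q_H = 0.7745 × 189 = 146 kW.

Ẇ ≈ 146 kW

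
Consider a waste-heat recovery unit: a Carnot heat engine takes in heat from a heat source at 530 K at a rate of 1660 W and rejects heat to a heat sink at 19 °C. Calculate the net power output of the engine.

T_C = 19 °C → 19 + 273.15 = 292.15 K.
Carnot efficiency: η = 1 − T_C/T_H = 1 − 292.15/530.00 = 0.4488.
W = η·Q_H = 0.4488 × 1660 = 745 W.

Ẇ ≈ 745 W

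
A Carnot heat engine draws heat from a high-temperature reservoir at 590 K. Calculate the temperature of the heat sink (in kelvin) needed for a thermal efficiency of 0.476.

From η = 1 − T_C/T_H, T_C = T_H·(1 − η) = 590.00 × (1 − 0.476) = 309 K.

T_C ≈ 309 K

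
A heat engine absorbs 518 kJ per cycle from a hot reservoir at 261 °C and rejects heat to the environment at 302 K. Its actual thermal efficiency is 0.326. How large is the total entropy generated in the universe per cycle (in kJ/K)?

ΔS_univ ≈ 0.1863 kJ/K

T_H = 261 °C → 261 + 273.15 = 534.15 K.
W = η·Q_H = 0.326 × 518 = 168.9 kJ, so Q_C = Q_H − W = 349.1 kJ.
Entropy balance on the reservoirs: −Q_H/T_H = -0.9698 kJ/K, +Q_C/T_C = 1.156 kJ/K.
ΔS_univ = −Q_H/T_H + Q_C/T_C = 0.1863 kJ/K (> 0, since η = 0.326 < η_Carnot = 0.435).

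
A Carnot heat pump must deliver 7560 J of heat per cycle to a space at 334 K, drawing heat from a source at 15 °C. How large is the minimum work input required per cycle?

W_in ≈ 1040 J

T_C = 15 °C → 15 + 273.15 = 288.15 K.
Reversible heating COP: COP_HP = T_H/(T_H − T_C) = 334.00/45.85 = 7.2846.
W = Q_H/COP_HP = 7560/7.2846 = 1040 J.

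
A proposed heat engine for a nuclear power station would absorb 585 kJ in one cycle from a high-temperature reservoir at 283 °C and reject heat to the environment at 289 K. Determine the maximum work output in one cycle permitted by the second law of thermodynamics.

T_H = 283 °C → 283 + 273.15 = 556.15 K.
By the Carnot theorem, η_max = 1 − T_C/T_H = 1 − 289.00/556.15 = 0.4804.
W_max = η_max · Q_H = 0.4804 × 585 = 281 kJ.

W_max ≈ 281 kJ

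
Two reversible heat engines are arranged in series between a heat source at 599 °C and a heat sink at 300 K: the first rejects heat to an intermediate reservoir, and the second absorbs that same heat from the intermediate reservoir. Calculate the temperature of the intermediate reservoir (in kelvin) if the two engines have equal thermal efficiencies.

T_m ≈ 511.5 K

T_H = 599 °C → 599 + 273.15 = 872.15 K.
Equal efficiencies require 1 − T_m/T_H = 1 − T_C/T_m, i.e. T_m/T_H = T_C/T_m, so T_m = √(T_H·T_C) = √(872.15 × 300.00) = 511.5 K.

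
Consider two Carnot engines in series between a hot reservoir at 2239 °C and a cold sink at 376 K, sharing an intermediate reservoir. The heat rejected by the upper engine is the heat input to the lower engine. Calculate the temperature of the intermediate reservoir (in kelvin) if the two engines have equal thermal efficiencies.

T_H = 2239 °C → 2239 + 273.15 = 2512.15 K.
Equal efficiencies require 1 − T_m/T_H = 1 − T_C/T_m, i.e. T_m/T_H = T_C/T_m, so T_m = √(T_H·T_C) = √(2512.15 × 376.00) = 971.9 K.

T_m ≈ 971.9 K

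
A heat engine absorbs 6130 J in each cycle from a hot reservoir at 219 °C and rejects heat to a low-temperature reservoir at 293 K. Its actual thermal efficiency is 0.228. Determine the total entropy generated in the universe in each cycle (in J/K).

ΔS_univ ≈ 3.70 J/K

T_H = 219 °C → 219 + 273.15 = 492.15 K.
W = η·Q_H = 0.228 × 6130 = 1398 J, so Q_C = Q_H − W = 4732 J.
Entropy balance on the reservoirs: −Q_H/T_H = -12.46 J/K, +Q_C/T_C = 16.15 J/K.
ΔS_univ = −Q_H/T_H + Q_C/T_C = 3.70 J/K (> 0, since η = 0.228 < η_Carnot = 0.405).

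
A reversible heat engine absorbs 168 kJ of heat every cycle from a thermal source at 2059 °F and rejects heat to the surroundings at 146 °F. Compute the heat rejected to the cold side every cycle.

Q_C ≈ 40.4 kJ

T_H = 2059 °F → (2059 − 32) × 5/9 = 1126.11 °C = 1399.26 K.
T_C = 146 °F → (146 − 32) × 5/9 = 63.33 °C = 336.48 K.
For a reversible engine, η = 1 − T_C/T_H = 1 − 336.48/1399.26 = 0.7595.
For a reversible cycle Q_C/Q_H = T_C/T_H, so Q_C = 168 × 336.48/1399.26 = 40.4 kJ.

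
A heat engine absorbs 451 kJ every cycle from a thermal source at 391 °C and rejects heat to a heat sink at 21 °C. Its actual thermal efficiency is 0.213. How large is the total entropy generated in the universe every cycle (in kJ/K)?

T_H = 391 °C → 391 + 273.15 = 664.15 K.
T_C = 21 °C → 21 + 273.15 = 294.15 K.
W = η·Q_H = 0.213 × 451 = 96.06 kJ, so Q_C = Q_H − W = 354.9 kJ.
The hot reservoir loses entropy Q_H/T_H = 451/664.15 = 0.6791 kJ/K; the cold reservoir gains Q_C/T_C = 354.9/294.15 = 1.207 kJ/K.
ΔS_univ = −Q_H/T_H + Q_C/T_C = 0.528 kJ/K (> 0, since η = 0.213 < η_Carnot = 0.557).

ΔS_univ ≈ 0.528 kJ/K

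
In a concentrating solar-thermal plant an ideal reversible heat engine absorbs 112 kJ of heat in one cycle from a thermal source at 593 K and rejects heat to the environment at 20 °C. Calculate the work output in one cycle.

W ≈ 56.63 kJ

T_C = 20 °C → 20 + 273.15 = 293.15 K.
For a reversible engine, η = 1 − T_C/T_H = 1 − 293.15/593.00 = 0.5056.
W = η·Q_H = 0.5056 × 112 = 56.63 kJ.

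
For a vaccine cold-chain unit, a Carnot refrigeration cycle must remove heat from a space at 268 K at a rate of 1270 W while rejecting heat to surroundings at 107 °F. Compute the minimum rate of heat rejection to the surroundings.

T_H = 107 °F → (107 − 32) × 5/9 = 41.67 °C = 314.82 K.
For a reversible cycle Q_H/Q_C = T_H/T_C, so Q_H = Q_C·T_H/T_C = 1270 × 314.82/268.00 = 1490 W.

Q̇_H ≈ 1490 W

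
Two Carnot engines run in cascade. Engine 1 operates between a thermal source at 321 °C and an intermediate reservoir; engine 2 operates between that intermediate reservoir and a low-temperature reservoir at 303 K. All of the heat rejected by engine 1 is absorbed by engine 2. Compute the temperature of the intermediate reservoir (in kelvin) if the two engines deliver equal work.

T_H = 321 °C → 321 + 273.15 = 594.15 K.
For reversible stages Q_m = Q_H·(T_m/T_H). Setting W₁ = Q_H(1 − T_m/T_H) equal to W₂ = Q_m(1 − T_C/T_m) = Q_H·(T_m − T_C)/T_H gives T_H − T_m = T_m − T_C, so T_m = (T_H + T_C)/2 = (594.15 + 303.00)/2 = 448.6 K.

T_m ≈ 448.6 K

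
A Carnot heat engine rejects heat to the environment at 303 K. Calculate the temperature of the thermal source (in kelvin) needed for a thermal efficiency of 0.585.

T_H ≈ 730 K

From η = 1 − T_C/T_H, solving for T_H gives T_H = T_C/(1 − η) = 303.00/(1 − 0.585) = 730 K.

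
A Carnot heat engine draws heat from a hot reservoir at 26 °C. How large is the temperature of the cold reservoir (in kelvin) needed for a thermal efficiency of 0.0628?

T_C ≈ 280.4 K

T_H = 26 °C → 26 + 273.15 = 299.15 K.
From η = 1 − T_C/T_H, T_C = T_H·(1 − η) = 299.15 × (1 − 0.0628) = 280.4 K.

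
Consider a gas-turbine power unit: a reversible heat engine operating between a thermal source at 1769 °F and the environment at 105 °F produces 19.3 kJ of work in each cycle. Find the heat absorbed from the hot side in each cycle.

Q_H ≈ 25.8 kJ

T_H = 1769 °F → (1769 − 32) × 5/9 = 965.00 °C = 1238.15 K.
T_C = 105 °F → (105 − 32) × 5/9 = 40.56 °C = 313.71 K.
Carnot efficiency: η = 1 − T_C/T_H = 1 − 313.71/1238.15 = 0.7466.
Q_H = W/η = 19.3/0.7466 = 25.8 kJ.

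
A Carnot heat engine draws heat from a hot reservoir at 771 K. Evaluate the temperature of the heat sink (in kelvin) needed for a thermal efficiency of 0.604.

T_C ≈ 305 K

From η = 1 − T_C/T_H, T_C = T_H·(1 − η) = 771.00 × (1 − 0.604) = 305 K.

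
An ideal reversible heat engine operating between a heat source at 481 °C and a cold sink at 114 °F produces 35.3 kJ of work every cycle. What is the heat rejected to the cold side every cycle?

Q_C ≈ 25.8 kJ

T_H = 481 °C → 481 + 273.15 = 754.15 K.
T_C = 114 °F → (114 − 32) × 5/9 = 45.56 °C = 318.71 K.
The Carnot efficiency is η = 1 − T_C/T_H = 1 − 318.71/754.15 = 0.5774.
Since Q_C/Q_H = T_C/T_H and Q_H = W/η, Q_C = W·T_C/(T_H − T_C) = 35.3 × 318.71/435.44 = 25.8 kJ.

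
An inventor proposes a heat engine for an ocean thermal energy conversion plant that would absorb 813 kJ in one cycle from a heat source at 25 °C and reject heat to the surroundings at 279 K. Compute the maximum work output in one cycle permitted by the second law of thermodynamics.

W_max ≈ 52.22 kJ

T_H = 25 °C → 25 + 273.15 = 298.15 K.
The upper bound on efficiency is η_max = 1 − T_C/T_H = 1 − 279.00/298.15 = 0.0642.
W_max = η_max · Q_H = 0.0642 × 813 = 52.22 kJ.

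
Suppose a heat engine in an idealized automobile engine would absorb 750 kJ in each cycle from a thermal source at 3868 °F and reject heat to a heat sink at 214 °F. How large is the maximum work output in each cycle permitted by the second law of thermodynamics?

W_max ≈ 633 kJ

T_H = 3868 °F → (3868 − 32) × 5/9 = 2131.11 °C = 2404.26 K.
T_C = 214 °F → (214 − 32) × 5/9 = 101.11 °C = 374.26 K.
The second-law ceiling is the Carnot efficiency, η_max = 1 − T_C/T_H = 1 − 374.26/2404.26 = 0.8443.
W_max = η_max · Q_H = 0.8443 × 750 = 633 kJ.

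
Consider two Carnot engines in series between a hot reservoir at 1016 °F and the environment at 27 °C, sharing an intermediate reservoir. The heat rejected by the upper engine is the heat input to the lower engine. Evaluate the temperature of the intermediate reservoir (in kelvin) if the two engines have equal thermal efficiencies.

T_m ≈ 496 K

T_H = 1016 °F → (1016 − 32) × 5/9 = 546.67 °C = 819.82 K.
T_C = 27 °C → 27 + 273.15 = 300.15 K.
Equal efficiencies require 1 − T_m/T_H = 1 − T_C/T_m, i.e. T_m/T_H = T_C/T_m, so T_m = √(T_H·T_C) = √(819.82 × 300.15) = 496 K.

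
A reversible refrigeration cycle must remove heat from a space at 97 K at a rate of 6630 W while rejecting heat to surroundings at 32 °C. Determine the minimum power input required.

T_H = 32 °C → 32 + 273.15 = 305.15 K.
For a reversible refrigerator, COP_R = T_C/(T_H − T_C) = 97.00/208.15 = 0.4660.
W = Q_C/COP_R = 6630/0.4660 = 14200 W.

Ẇ_in ≈ 14200 W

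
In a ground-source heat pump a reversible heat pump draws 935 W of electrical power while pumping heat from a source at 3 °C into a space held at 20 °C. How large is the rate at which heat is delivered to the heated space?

T_H = 20 °C → 20 + 273.15 = 293.15 K.
T_C = 3 °C → 3 + 273.15 = 276.15 K.
Reversible heating COP: COP_HP = T_H/(T_H − T_C) = 293.15/17.00 = 17.2441.
Q_H = COP_HP · W = 17.2441 × 935 = 16120 W.

Q̇_H ≈ 16120 W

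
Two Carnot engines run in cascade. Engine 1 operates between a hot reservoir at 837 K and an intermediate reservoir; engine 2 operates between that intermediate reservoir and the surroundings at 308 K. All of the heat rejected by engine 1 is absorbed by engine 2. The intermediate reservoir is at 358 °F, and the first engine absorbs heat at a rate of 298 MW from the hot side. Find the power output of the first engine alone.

T_m = 358 °F → (358 − 32) × 5/9 = 181.11 °C = 454.26 K.
First-stage efficiency η₁ = 1 − T_m/T_H = 1 − 454.26/837.00 = 0.4573.
W₁ = η₁·Q_H = 0.4573 × 298 = 136 MW.

Ẇ₁ ≈ 136 MW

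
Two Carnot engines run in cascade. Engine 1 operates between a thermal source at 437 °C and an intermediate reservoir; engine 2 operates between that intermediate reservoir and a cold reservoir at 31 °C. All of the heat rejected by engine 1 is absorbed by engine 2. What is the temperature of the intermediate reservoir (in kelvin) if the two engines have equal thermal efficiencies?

T_H = 437 °C → 437 + 273.15 = 710.15 K.
T_C = 31 °C → 31 + 273.15 = 304.15 K.
Equal efficiencies require 1 − T_m/T_H = 1 − T_C/T_m, i.e. T_m/T_H = T_C/T_m, so T_m = √(T_H·T_C) = √(710.15 × 304.15) = 464.7 K.

T_m ≈ 464.7 K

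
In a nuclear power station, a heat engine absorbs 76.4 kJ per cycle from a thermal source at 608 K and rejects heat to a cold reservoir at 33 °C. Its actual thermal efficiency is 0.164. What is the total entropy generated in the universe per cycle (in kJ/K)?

ΔS_univ ≈ 0.0830 kJ/K

T_C = 33 °C → 33 + 273.15 = 306.15 K.
W = η·Q_H = 0.164 × 76.4 = 12.53 kJ, so Q_C = Q_H − W = 63.87 kJ.
Entropy balance on the reservoirs: −Q_H/T_H = -0.1257 kJ/K, +Q_C/T_C = 0.2086 kJ/K.
ΔS_univ = −Q_H/T_H + Q_C/T_C = 0.0830 kJ/K (> 0, since η = 0.164 < η_Carnot = 0.496).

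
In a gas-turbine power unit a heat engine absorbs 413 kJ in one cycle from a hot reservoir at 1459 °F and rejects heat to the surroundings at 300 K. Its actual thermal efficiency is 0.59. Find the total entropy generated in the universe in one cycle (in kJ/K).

ΔS_univ ≈ 0.1770 kJ/K

T_H = 1459 °F → (1459 − 32) × 5/9 = 792.78 °C = 1065.93 K.
W = η·Q_H = 0.59 × 413 = 243.7 kJ, so Q_C = Q_H − W = 169.3 kJ.
Reservoir entropy changes: ΔS_H = −Q_H/T_H = −413/1065.93 = -0.3875 kJ/K and ΔS_C = +Q_C/T_C = 169.3/300.00 = 0.5644 kJ/K.
ΔS_univ = −Q_H/T_H + Q_C/T_C = 0.1770 kJ/K (> 0, since η = 0.59 < η_Carnot = 0.719).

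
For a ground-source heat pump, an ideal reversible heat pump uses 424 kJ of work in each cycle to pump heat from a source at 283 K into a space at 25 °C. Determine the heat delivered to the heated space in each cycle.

T_H = 25 °C → 25 + 273.15 = 298.15 K.
The Carnot heat-pump COP is COP_HP = T_H/(T_H − T_C) = 298.15/15.15 = 19.6799.
Q_H = COP_HP · W = 19.6799 × 424 = 8340 kJ.

Q_H ≈ 8340 kJ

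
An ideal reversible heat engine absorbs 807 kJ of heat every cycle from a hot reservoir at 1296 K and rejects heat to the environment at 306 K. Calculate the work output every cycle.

W ≈ 616 kJ

Carnot efficiency: η = 1 − T_C/T_H = 1 − 306.00/1296.00 = 0.7639.
W = η·Q_H = 0.7639 × 807 = 616 kJ.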